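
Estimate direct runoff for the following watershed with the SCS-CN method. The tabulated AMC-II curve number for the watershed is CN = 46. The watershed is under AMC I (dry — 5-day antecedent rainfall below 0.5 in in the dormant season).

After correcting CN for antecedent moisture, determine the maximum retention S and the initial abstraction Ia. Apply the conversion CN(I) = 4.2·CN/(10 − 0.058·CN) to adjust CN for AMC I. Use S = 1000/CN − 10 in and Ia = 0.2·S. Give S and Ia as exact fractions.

CN(I) from CN(II)=46: (4.2·46)/(10 − 0.058·46) = 16100/611 ≈ 26.350
S = 1000/(16100/611) − 10 = 4500/161 in ≈ 27.950 in
Ia = 0.2·(4500/161) = 900/161 in ≈ 5.590 in

S = 4500/161 in ≈ 27.950 in; Ia = 900/161 in ≈ 5.590 in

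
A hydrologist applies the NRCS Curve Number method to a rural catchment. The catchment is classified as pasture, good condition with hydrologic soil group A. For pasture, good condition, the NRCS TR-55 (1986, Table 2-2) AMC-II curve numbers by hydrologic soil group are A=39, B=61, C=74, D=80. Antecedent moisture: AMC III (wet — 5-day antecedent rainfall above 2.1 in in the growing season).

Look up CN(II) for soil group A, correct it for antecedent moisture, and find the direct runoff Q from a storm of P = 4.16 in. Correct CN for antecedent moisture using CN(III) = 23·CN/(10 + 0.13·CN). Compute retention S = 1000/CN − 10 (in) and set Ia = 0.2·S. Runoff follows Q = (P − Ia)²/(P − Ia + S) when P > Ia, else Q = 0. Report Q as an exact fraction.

Q = 492791618/603479175 in ≈ 0.817 in

NRCS table: pasture, good condition, soil group A → CN(II) = 39
Adjust CN=39 to AMC III: 23·39/(10 + 0.13·39) → 897 ÷ (1507/100) = 89700/1507 ≈ 59.522
Retention S: 1000/CN − 10 with CN=59.522 → S = 6100/897 ≈ 6.800 in
Initial abstraction Ia = S/5 = (6100/897)/5 = 1220/897 ≈ 1.360 in
Excess rainfall: 4.160 − 1.360 = 2.800 in; P > Ia so Q > 0
Runoff Q = (P−Ia)²/(P−Ia+S) = (2.800)²/(2.800+6.800) = 492791618/603479175 ≈ 0.817 in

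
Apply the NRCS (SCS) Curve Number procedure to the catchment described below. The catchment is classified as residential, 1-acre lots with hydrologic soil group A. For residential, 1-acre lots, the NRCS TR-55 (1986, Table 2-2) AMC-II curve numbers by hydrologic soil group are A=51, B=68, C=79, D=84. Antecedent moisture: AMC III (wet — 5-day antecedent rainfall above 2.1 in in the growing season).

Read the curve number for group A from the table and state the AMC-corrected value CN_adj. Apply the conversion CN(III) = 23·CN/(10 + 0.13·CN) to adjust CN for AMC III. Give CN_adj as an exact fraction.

CN_adj = 117300/1663 ≈ 70.535

NRCS table: residential, 1-acre lots, soil group A → CN(II) = 51
Wet (AMC III): CN(III) = 23·51/(10 + 0.13·51) = 1173/(1663/100) = 117300/1663 ≈ 70.535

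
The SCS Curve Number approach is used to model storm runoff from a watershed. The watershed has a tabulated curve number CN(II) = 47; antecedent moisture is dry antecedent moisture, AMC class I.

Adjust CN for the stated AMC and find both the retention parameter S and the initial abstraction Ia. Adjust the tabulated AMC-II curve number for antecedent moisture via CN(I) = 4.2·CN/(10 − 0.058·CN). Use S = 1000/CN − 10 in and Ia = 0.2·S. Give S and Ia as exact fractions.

S = 26500/987 in ≈ 26.849 in; Ia = 5300/987 in ≈ 5.370 in

Adjust CN=47 to AMC I: 4.2·47/(10 − 0.058·47) → (987/5) ÷ (3637/500) = 98700/3637 ≈ 27.138
S = 1000/(98700/3637) − 10 = 26500/987 in ≈ 26.849 in
Ia = 0.2·(26500/987) = 5300/987 in ≈ 5.370 in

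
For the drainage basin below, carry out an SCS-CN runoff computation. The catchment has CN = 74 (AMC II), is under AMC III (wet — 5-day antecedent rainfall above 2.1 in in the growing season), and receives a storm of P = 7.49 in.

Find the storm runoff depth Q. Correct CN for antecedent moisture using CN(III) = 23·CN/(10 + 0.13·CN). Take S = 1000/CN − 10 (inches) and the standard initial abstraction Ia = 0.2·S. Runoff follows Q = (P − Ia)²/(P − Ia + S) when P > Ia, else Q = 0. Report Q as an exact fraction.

CN(III) from CN(II)=74: (23·74)/(10 + 0.13·74) = 85100/981 ≈ 86.748
S = 1000/(85100/981) − 10 = 1300/851 in ≈ 1.528 in
Initial abstraction Ia = S/5 = (1300/851)/5 = 260/851 ≈ 0.306 in
P − Ia = 7.490 − 0.306 = 611399/85100 ≈ 7.184 in (> 0, runoff occurs)
Q = (611399/85100)²/((611399/85100) + 1300/851) = (373808737201/7242010000)/(741399/85100) = 373808737201/63093054900 in ≈ 5.925 in

Q = 373808737201/63093054900 in ≈ 5.925 in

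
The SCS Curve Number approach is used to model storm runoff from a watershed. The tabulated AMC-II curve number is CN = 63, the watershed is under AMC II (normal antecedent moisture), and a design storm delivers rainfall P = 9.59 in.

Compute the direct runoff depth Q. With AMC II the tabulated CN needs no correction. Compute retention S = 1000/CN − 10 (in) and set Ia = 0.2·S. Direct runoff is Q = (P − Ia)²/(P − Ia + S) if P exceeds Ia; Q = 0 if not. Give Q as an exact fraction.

Q = 2810802289/567107100 in ≈ 4.956 in

AMC II — tabulated CN = 63 applies directly.
Retention S: 1000/CN − 10 with CN=63.000 → S = 370/63 ≈ 5.873 in
Ia = 0.2S: 0.2·5.873 = 1.175 in (exactly 74/63)
Excess rainfall: 9.590 − 1.175 = 8.415 in; P > Ia so Q > 0
Runoff Q = (P−Ia)²/(P−Ia+S) = (8.415)²/(8.415+5.873) = 2810802289/567107100 ≈ 4.956 in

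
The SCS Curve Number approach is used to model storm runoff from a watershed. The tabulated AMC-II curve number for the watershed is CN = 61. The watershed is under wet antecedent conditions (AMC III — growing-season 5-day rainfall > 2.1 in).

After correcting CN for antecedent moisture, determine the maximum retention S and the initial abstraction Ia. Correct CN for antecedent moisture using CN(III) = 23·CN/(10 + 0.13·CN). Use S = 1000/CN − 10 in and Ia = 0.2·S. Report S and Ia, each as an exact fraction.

Wet (AMC III): CN(III) = 23·61/(10 + 0.13·61) = 1403/(1793/100) = 140300/1793 ≈ 78.249
S = 1000/(140300/1793) − 10 = 3900/1403 in ≈ 2.780 in
Ia = 0.2·(3900/1403) = 780/1403 in ≈ 0.556 in

S = 3900/1403 in ≈ 2.780 in; Ia = 780/1403 in ≈ 0.556 in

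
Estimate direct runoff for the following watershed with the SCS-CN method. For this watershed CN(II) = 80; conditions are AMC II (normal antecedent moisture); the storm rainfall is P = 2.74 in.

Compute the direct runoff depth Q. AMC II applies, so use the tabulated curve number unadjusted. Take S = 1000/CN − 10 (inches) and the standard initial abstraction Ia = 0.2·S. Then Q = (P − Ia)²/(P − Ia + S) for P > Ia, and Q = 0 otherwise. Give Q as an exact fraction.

CN(II) = 80; AMC II needs no correction.
S = 1000/80 − 10 = 5/2 in ≈ 2.500 in
Ia = 0.2·(5/2) = 1/2 in ≈ 0.500 in
Excess rainfall: 2.740 − 0.500 = 2.240 in; P > Ia so Q > 0
Q = (56/25)²/((56/25) + 5/2) = (3136/625)/(237/50) = 6272/5925 in ≈ 1.059 in

Q = 6272/5925 in ≈ 1.059 in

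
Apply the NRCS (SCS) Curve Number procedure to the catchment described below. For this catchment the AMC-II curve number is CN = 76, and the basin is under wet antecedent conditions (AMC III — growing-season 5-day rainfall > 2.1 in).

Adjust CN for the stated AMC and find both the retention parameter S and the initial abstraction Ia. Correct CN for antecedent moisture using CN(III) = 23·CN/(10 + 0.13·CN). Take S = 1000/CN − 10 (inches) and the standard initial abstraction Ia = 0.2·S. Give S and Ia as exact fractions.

CN(III) from CN(II)=76: (23·76)/(10 + 0.13·76) = 43700/497 ≈ 87.928
S = 1000/(43700/497) − 10 = 600/437 in ≈ 1.373 in
Ia = 0.2·(600/437) = 120/437 in ≈ 0.275 in

S = 600/437 in ≈ 1.373 in; Ia = 120/437 in ≈ 0.275 in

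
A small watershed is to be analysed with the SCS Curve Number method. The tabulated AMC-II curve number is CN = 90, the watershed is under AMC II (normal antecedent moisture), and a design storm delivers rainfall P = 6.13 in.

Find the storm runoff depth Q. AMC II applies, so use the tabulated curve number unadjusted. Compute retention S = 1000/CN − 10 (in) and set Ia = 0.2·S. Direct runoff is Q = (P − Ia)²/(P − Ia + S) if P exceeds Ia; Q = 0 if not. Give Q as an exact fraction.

AMC II — tabulated CN = 90 applies directly.
S = 1000/90 − 10 = 10/9 in ≈ 1.111 in
Ia = 0.2·(10/9) = 2/9 in ≈ 0.222 in
Since P=6.130 > Ia=0.222: effective rainfall P−Ia = 5317/900 in
Runoff Q = (P−Ia)²/(P−Ia+S) = (5.908)²/(5.908+1.111) = 28270489/5685300 ≈ 4.973 in

Q = 28270489/5685300 in ≈ 4.973 in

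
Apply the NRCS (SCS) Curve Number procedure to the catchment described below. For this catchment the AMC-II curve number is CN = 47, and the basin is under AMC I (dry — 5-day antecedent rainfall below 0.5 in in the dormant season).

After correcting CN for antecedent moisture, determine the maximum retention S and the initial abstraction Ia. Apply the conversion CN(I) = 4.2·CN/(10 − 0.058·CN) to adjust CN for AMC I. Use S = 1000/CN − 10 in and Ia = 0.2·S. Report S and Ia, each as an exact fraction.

S = 26500/987 in ≈ 26.849 in; Ia = 5300/987 in ≈ 5.370 in

CN(I) from CN(II)=47: (4.2·47)/(10 − 0.058·47) = 98700/3637 ≈ 27.138
Max retention: S = 1000/(98700/3637) − 10 = 26500/987 in (≈ 26.849 in)
Ia = 0.2·(26500/987) = 5300/987 in ≈ 5.370 in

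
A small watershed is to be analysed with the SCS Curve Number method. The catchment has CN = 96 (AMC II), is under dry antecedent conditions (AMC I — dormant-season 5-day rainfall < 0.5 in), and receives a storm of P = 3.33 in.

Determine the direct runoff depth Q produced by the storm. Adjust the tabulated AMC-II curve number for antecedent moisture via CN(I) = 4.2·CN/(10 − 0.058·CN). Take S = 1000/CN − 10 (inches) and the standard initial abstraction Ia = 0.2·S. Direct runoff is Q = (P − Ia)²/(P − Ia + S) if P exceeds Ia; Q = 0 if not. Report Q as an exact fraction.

Q = 389233441/163667700 in ≈ 2.378 in

Dry (AMC I): CN(I) = 4.2·96/(10 − 0.058·96) = (2016/5)/(554/125) = 25200/277 ≈ 90.975
S = 1000/(25200/277) − 10 = 125/126 in ≈ 0.992 in
Ia = 0.2·(125/126) = 25/126 in ≈ 0.198 in
Excess rainfall: 3.330 − 0.198 = 3.132 in; P > Ia so Q > 0
Runoff Q = (P−Ia)²/(P−Ia+S) = (3.132)²/(3.132+0.992) = 389233441/163667700 ≈ 2.378 in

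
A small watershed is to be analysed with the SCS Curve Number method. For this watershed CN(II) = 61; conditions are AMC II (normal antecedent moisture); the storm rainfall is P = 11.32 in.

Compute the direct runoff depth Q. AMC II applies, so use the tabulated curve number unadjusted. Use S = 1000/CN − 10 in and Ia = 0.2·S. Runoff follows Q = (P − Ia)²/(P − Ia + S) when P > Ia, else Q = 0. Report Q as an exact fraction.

Q = 234487969/38221075 in ≈ 6.135 in

Average conditions: CN = 61 (no AMC adjustment).
Retention S: 1000/CN − 10 with CN=61.000 → S = 390/61 ≈ 6.393 in
Initial abstraction Ia = S/5 = (390/61)/5 = 78/61 ≈ 1.279 in
Excess rainfall: 11.320 − 1.279 = 10.041 in; P > Ia so Q > 0
Runoff Q = (P−Ia)²/(P−Ia+S) = (10.041)²/(10.041+6.393) = 234487969/38221075 ≈ 6.135 in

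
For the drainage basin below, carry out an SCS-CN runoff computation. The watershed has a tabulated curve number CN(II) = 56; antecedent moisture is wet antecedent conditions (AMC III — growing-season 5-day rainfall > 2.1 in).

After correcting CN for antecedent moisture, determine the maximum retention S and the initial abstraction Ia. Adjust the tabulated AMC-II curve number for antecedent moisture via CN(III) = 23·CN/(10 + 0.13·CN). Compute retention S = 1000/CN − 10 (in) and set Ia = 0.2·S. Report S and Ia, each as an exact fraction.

S = 550/161 in ≈ 3.416 in; Ia = 110/161 in ≈ 0.683 in

CN(III) from CN(II)=56: (23·56)/(10 + 0.13·56) = 4025/54 ≈ 74.537
Max retention: S = 1000/(4025/54) − 10 = 550/161 in (≈ 3.416 in)
Initial abstraction Ia = S/5 = (550/161)/5 = 110/161 ≈ 0.683 in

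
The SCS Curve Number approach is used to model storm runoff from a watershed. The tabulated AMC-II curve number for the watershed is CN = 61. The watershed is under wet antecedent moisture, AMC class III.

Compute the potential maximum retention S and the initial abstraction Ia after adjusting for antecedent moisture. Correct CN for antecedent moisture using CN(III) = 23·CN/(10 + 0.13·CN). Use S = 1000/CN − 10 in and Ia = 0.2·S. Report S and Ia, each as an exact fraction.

S = 3900/1403 in ≈ 2.780 in; Ia = 780/1403 in ≈ 0.556 in

Wet (AMC III): CN(III) = 23·61/(10 + 0.13·61) = 1403/(1793/100) = 140300/1793 ≈ 78.249
S = 1000/(140300/1793) − 10 = 3900/1403 in ≈ 2.780 in
Ia = 0.2·(3900/1403) = 780/1403 in ≈ 0.556 in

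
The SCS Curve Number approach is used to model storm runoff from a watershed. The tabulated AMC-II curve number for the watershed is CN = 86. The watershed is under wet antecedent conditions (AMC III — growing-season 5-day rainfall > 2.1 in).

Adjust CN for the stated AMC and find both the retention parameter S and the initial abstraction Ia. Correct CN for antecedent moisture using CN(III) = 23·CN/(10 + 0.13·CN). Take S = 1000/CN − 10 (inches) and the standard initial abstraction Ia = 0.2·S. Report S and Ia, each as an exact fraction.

CN(III) from CN(II)=86: (23·86)/(10 + 0.13·86) = 98900/1059 ≈ 93.390
S = 1000/(98900/1059) − 10 = 700/989 in ≈ 0.708 in
Ia = 0.2S: 0.2·0.708 = 0.142 in (exactly 140/989)

S = 700/989 in ≈ 0.708 in; Ia = 140/989 in ≈ 0.142 in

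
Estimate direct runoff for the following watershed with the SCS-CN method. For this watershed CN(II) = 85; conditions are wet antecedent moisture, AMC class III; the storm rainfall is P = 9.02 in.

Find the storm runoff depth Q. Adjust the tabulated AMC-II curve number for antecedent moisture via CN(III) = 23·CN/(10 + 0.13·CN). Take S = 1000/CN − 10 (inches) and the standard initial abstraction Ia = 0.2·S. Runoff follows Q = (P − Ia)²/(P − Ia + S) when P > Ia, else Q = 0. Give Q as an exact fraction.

Wet (AMC III): CN(III) = 23·85/(10 + 0.13·85) = 1955/(421/20) = 39100/421 ≈ 92.874
Max retention: S = 1000/(39100/421) − 10 = 300/391 in (≈ 0.767 in)
Ia = 0.2·(300/391) = 60/391 in ≈ 0.153 in
Since P=9.020 > Ia=0.153: effective rainfall P−Ia = 173341/19550 in
Q = (173341/19550)²/((173341/19550) + 300/391) = (30047102281/382202500)/(188341/19550) = 30047102281/3682066550 in ≈ 8.160 in

Q = 30047102281/3682066550 in ≈ 8.160 in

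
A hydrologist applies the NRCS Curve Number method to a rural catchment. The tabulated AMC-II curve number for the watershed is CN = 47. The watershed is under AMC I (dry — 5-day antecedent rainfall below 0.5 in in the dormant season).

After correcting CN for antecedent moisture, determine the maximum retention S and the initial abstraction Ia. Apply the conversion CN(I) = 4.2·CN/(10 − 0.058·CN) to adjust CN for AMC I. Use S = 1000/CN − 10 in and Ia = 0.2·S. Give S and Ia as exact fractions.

Dry (AMC I): CN(I) = 4.2·47/(10 − 0.058·47) = (987/5)/(3637/500) = 98700/3637 ≈ 27.138
S = 1000/(98700/3637) − 10 = 26500/987 in ≈ 26.849 in
Ia = 0.2S: 0.2·26.849 = 5.370 in (exactly 5300/987)

S = 26500/987 in ≈ 26.849 in; Ia = 5300/987 in ≈ 5.370 in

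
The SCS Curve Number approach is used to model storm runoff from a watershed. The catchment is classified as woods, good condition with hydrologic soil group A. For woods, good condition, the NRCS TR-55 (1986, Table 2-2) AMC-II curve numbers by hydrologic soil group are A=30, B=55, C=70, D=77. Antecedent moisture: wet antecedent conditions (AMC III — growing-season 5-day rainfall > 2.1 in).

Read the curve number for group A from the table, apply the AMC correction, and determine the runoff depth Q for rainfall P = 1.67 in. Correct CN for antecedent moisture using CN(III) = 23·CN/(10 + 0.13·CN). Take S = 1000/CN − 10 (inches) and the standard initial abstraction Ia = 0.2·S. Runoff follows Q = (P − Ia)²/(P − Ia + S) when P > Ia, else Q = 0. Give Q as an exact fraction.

NRCS table: woods, good condition, soil group A → CN(II) = 30
Adjust CN=30 to AMC III: 23·30/(10 + 0.13·30) → 690 ÷ (139/10) = 6900/139 ≈ 49.640
S = 1000/(6900/139) − 10 = 700/69 in ≈ 10.145 in
Ia = 0.2·(700/69) = 140/69 in ≈ 2.029 in
P = 1.670 ≤ Ia = 2.029 in: entire storm abstracted, Q = 0.

Q = 0 in ≈ 0.000 in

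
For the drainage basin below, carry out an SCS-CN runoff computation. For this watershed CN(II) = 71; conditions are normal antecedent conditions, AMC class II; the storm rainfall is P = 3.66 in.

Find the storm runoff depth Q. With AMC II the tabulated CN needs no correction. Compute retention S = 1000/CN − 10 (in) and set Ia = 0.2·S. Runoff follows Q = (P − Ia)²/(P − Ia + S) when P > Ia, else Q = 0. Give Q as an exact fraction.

CN(II) = 71; AMC II needs no correction.
S = 1000/71 − 10 = 290/71 in ≈ 4.085 in
Initial abstraction Ia = S/5 = (290/71)/5 = 58/71 ≈ 0.817 in
Excess rainfall: 3.660 − 0.817 = 2.843 in; P > Ia so Q > 0
Q = (10093/3550)²/((10093/3550) + 290/71) = (101868649/12602500)/(24593/3550) = 101868649/87305150 in ≈ 1.167 in

Q = 101868649/87305150 in ≈ 1.167 in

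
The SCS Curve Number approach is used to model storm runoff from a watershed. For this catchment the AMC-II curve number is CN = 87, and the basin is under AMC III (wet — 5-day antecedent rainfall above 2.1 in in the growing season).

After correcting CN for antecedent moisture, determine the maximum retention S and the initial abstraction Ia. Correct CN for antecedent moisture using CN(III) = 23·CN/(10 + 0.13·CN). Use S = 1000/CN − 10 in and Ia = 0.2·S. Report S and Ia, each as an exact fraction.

Wet (AMC III): CN(III) = 23·87/(10 + 0.13·87) = 2001/(2131/100) = 200100/2131 ≈ 93.900
S = 1000/(200100/2131) − 10 = 1300/2001 in ≈ 0.650 in
Ia = 0.2S: 0.2·0.650 = 0.130 in (exactly 260/2001)

S = 1300/2001 in ≈ 0.650 in; Ia = 260/2001 in ≈ 0.130 in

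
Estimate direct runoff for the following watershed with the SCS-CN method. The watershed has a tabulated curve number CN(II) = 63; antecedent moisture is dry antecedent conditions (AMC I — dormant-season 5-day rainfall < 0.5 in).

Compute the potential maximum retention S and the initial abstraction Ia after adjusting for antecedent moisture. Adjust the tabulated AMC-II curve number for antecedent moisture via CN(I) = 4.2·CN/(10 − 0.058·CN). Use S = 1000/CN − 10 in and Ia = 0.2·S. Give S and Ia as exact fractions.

Adjust CN=63 to AMC I: 4.2·63/(10 − 0.058·63) → (1323/5) ÷ (3173/500) = 132300/3173 ≈ 41.696
S = 1000/(132300/3173) − 10 = 18500/1323 in ≈ 13.983 in
Initial abstraction Ia = S/5 = (18500/1323)/5 = 3700/1323 ≈ 2.797 in

S = 18500/1323 in ≈ 13.983 in; Ia = 3700/1323 in ≈ 2.797 in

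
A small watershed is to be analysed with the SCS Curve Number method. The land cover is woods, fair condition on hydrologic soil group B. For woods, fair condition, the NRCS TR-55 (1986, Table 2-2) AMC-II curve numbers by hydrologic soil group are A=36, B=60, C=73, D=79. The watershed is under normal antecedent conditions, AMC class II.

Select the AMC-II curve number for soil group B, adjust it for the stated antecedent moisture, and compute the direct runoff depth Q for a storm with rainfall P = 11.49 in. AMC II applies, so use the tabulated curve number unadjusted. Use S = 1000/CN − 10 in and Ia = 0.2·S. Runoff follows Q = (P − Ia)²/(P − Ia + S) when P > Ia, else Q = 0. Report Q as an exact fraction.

NRCS table: woods, fair condition, soil group B → CN(II) = 60
CN(II) = 60; AMC II needs no correction.
Max retention: S = 1000/60 − 10 = 20/3 in (≈ 6.667 in)
Ia = 0.2S: 0.2·6.667 = 1.333 in (exactly 4/3)
P − Ia = 11.490 − 1.333 = 3047/300 ≈ 10.157 in (> 0, runoff occurs)
Q = (3047/300)²/((3047/300) + 20/3) = (9284209/90000)/(5047/300) = 9284209/1514100 in ≈ 6.132 in

Q = 9284209/1514100 in ≈ 6.132 in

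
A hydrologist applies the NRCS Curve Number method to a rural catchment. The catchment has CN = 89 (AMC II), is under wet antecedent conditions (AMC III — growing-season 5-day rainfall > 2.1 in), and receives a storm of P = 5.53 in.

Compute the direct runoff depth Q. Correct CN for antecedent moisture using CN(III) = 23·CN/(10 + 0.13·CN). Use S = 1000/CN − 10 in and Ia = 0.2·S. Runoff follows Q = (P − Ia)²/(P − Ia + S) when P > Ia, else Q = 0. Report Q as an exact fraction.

Q = 1232080020081/249732157700 in ≈ 4.934 in

Wet (AMC III): CN(III) = 23·89/(10 + 0.13·89) = 2047/(2157/100) = 204700/2157 ≈ 94.900
S = 1000/(204700/2157) − 10 = 1100/2047 in ≈ 0.537 in
Ia = 0.2·(1100/2047) = 220/2047 in ≈ 0.107 in
Since P=5.530 > Ia=0.107: effective rainfall P−Ia = 1109991/204700 in
Q = (1109991/204700)²/((1109991/204700) + 1100/2047) = (1232080020081/41902090000)/(1219991/204700) = 1232080020081/249732157700 in ≈ 4.934 in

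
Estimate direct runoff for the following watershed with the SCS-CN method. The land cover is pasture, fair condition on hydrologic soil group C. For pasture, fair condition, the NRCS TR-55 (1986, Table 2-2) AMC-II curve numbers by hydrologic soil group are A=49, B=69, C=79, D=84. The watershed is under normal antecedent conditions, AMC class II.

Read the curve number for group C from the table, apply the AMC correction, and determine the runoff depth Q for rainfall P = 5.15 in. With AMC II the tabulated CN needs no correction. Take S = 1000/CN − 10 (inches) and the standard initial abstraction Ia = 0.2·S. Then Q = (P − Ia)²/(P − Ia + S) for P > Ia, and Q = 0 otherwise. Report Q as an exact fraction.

Q = 53246209/18165260 in ≈ 2.931 in

NRCS table: pasture, fair condition, soil group C → CN(II) = 79
Average conditions: CN = 79 (no AMC adjustment).
Retention S: 1000/CN − 10 with CN=79.000 → S = 210/79 ≈ 2.658 in
Initial abstraction Ia = S/5 = (210/79)/5 = 42/79 ≈ 0.532 in
Excess rainfall: 5.150 − 0.532 = 4.618 in; P > Ia so Q > 0
Q: (7297/1580)² ÷ (11497/1580) = 53246209/18165260 in (≈ 2.931 in)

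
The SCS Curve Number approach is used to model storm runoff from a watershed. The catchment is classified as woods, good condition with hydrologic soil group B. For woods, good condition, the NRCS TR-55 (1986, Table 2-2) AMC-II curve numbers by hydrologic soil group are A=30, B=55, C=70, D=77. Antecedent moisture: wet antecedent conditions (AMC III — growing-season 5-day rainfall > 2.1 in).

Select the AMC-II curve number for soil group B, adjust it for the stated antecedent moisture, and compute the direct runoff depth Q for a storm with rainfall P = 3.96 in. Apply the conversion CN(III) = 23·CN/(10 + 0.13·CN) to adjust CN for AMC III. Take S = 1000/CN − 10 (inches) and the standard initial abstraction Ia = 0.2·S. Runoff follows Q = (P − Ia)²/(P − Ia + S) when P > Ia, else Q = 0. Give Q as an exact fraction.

Q = 46908801/30252475 in ≈ 1.551 in

NRCS table: woods, good condition, soil group B → CN(II) = 55
CN(III) from CN(II)=55: (23·55)/(10 + 0.13·55) = 25300/343 ≈ 73.761
Max retention: S = 1000/(25300/343) − 10 = 900/253 in (≈ 3.557 in)
Ia = 0.2S: 0.2·3.557 = 0.711 in (exactly 180/253)
Since P=3.960 > Ia=0.711: effective rainfall P−Ia = 20547/6325 in
Q = (20547/6325)²/((20547/6325) + 900/253) = (422179209/40005625)/(43047/6325) = 46908801/30252475 in ≈ 1.551 in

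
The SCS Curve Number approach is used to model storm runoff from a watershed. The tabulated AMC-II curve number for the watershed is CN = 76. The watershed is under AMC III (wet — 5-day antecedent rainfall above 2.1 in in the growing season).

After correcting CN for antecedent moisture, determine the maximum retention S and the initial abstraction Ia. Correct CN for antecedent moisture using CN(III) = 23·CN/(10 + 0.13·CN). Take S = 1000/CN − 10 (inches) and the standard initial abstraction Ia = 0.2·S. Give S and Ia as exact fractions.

S = 600/437 in ≈ 1.373 in; Ia = 120/437 in ≈ 0.275 in

Adjust CN=76 to AMC III: 23·76/(10 + 0.13·76) → 1748 ÷ (497/25) = 43700/497 ≈ 87.928
Retention S: 1000/CN − 10 with CN=87.928 → S = 600/437 ≈ 1.373 in
Ia = 0.2S: 0.2·1.373 = 0.275 in (exactly 120/437)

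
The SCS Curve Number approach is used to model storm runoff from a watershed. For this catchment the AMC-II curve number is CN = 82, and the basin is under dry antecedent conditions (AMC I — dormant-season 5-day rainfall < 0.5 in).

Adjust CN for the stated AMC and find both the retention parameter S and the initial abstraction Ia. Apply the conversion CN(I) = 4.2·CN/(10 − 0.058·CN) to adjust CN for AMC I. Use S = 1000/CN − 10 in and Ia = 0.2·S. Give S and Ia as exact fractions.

S = 1500/287 in ≈ 5.226 in; Ia = 300/287 in ≈ 1.045 in

CN(I) from CN(II)=82: (4.2·82)/(10 − 0.058·82) = 28700/437 ≈ 65.675
S = 1000/(28700/437) − 10 = 1500/287 in ≈ 5.226 in
Initial abstraction Ia = S/5 = (1500/287)/5 = 300/287 ≈ 1.045 in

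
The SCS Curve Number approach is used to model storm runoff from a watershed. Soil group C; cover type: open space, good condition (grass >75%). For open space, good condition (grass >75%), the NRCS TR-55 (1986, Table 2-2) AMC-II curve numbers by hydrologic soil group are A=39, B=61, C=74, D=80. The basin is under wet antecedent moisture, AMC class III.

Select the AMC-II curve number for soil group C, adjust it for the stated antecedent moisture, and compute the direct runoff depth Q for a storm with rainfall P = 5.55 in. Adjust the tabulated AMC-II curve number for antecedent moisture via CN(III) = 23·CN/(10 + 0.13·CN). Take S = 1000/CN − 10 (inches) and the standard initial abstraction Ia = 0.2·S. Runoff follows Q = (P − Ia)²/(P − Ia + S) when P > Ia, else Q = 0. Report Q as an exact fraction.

NRCS table: open space, good condition (grass >75%), soil group C → CN(II) = 74
CN(III) from CN(II)=74: (23·74)/(10 + 0.13·74) = 85100/981 ≈ 86.748
Max retention: S = 1000/(85100/981) − 10 = 1300/851 in (≈ 1.528 in)
Initial abstraction Ia = S/5 = (1300/851)/5 = 260/851 ≈ 0.306 in
Since P=5.550 > Ia=0.306: effective rainfall P−Ia = 89261/17020 in
Q: (89261/17020)² ÷ (115261/17020) = 7967526121/1961742220 in (≈ 4.061 in)

Q = 7967526121/1961742220 in ≈ 4.061 in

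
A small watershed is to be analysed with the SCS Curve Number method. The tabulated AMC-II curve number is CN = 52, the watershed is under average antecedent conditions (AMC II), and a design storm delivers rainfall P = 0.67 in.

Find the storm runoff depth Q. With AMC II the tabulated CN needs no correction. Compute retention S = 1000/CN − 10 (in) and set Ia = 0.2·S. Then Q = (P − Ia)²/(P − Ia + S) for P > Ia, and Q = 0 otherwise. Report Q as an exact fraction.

Q = 0 in ≈ 0.000 in

AMC II — tabulated CN = 52 applies directly.
Max retention: S = 1000/52 − 10 = 120/13 in (≈ 9.231 in)
Ia = 0.2S: 0.2·9.231 = 1.846 in (exactly 24/13)
P = 0.670 ≤ Ia = 1.846 in: entire storm abstracted, Q = 0.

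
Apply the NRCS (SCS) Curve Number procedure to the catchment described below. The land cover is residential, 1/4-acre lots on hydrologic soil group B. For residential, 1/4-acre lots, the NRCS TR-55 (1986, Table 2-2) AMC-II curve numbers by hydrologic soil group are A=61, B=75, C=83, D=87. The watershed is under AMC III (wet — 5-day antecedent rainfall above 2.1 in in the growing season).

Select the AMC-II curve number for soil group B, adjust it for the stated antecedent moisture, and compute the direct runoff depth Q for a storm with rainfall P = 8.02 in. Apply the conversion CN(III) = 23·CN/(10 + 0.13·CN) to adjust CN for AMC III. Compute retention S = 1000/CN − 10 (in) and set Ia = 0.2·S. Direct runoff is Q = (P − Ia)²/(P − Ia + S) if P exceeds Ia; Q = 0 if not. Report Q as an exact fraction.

NRCS table: residential, 1/4-acre lots, soil group B → CN(II) = 75
Wet (AMC III): CN(III) = 23·75/(10 + 0.13·75) = 1725/(79/4) = 6900/79 ≈ 87.342
Retention S: 1000/CN − 10 with CN=87.342 → S = 100/69 ≈ 1.449 in
Ia = 0.2·(100/69) = 20/69 in ≈ 0.290 in
Excess rainfall: 8.020 − 0.290 = 7.730 in; P > Ia so Q > 0
Runoff Q = (P−Ia)²/(P−Ia+S) = (7.730)²/(7.730+1.449) = 711235561/109258050 ≈ 6.510 in

Q = 711235561/109258050 in ≈ 6.510 in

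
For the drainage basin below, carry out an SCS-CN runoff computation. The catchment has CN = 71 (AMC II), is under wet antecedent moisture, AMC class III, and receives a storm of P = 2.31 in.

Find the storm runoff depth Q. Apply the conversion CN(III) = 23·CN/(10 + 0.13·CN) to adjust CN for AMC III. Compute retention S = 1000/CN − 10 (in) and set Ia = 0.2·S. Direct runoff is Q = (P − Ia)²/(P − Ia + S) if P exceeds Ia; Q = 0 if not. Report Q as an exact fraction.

CN(III) from CN(II)=71: (23·71)/(10 + 0.13·71) = 163300/1923 ≈ 84.919
S = 1000/(163300/1923) − 10 = 2900/1633 in ≈ 1.776 in
Ia = 0.2S: 0.2·1.776 = 0.355 in (exactly 580/1633)
Excess rainfall: 2.310 − 0.355 = 1.955 in; P > Ia so Q > 0
Q: (319223/163300)² ÷ (609223/163300) = 101903323729/99486115900 in (≈ 1.024 in)

Q = 101903323729/99486115900 in ≈ 1.024 in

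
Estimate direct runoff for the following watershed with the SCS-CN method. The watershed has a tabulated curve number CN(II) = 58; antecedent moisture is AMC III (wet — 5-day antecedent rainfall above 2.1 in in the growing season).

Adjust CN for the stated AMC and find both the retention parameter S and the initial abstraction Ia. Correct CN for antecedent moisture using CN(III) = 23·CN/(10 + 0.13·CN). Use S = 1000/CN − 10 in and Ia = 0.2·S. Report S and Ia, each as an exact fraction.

CN(III) from CN(II)=58: (23·58)/(10 + 0.13·58) = 66700/877 ≈ 76.055
Retention S: 1000/CN − 10 with CN=76.055 → S = 2100/667 ≈ 3.148 in
Ia = 0.2·(2100/667) = 420/667 in ≈ 0.630 in

S = 2100/667 in ≈ 3.148 in; Ia = 420/667 in ≈ 0.630 in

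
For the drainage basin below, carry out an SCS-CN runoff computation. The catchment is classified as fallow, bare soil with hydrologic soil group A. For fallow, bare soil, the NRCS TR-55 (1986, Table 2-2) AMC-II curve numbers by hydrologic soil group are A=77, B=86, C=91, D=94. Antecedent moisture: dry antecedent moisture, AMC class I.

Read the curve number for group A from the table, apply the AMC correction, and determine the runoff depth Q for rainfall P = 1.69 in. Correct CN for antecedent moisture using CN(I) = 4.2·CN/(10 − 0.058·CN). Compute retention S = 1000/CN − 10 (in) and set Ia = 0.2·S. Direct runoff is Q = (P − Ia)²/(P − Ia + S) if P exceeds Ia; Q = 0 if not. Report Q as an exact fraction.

NRCS table: fallow, bare soil, soil group A → CN(II) = 77
Dry (AMC I): CN(I) = 4.2·77/(10 − 0.058·77) = (1617/5)/(2767/500) = 161700/2767 ≈ 58.439
Max retention: S = 1000/(161700/2767) − 10 = 11500/1617 in (≈ 7.112 in)
Ia = 0.2·(11500/1617) = 2300/1617 in ≈ 1.422 in
P − Ia = 1.690 − 1.422 = 43273/161700 ≈ 0.268 in (> 0, runoff occurs)
Q = (43273/161700)²/((43273/161700) + 11500/1617) = (1872552529/26146890000)/(1193273/161700) = 1872552529/192952244100 in ≈ 0.010 in

Q = 1872552529/192952244100 in ≈ 0.010 in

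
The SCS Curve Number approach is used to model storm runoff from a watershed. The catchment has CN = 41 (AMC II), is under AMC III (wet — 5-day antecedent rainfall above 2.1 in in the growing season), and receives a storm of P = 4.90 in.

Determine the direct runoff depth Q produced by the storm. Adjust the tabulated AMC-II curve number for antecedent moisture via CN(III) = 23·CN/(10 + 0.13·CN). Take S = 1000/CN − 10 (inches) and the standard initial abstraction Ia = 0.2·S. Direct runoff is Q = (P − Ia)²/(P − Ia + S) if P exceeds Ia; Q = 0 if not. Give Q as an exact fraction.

CN(III) from CN(II)=41: (23·41)/(10 + 0.13·41) = 94300/1533 ≈ 61.513
S = 1000/(94300/1533) − 10 = 5900/943 in ≈ 6.257 in
Ia = 0.2·(5900/943) = 1180/943 in ≈ 1.251 in
P − Ia = 4.900 − 1.251 = 34407/9430 ≈ 3.649 in (> 0, runoff occurs)
Q: (34407/9430)² ÷ (93407/9430) = 1183841649/880828010 in (≈ 1.344 in)

Q = 1183841649/880828010 in ≈ 1.344 in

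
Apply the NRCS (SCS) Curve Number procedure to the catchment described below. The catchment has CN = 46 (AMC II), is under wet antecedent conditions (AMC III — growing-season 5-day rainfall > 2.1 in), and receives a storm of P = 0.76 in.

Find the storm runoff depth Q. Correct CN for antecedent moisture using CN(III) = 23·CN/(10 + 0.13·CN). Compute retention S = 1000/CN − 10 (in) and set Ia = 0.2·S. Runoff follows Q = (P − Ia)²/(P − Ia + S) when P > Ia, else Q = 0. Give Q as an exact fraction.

Wet (AMC III): CN(III) = 23·46/(10 + 0.13·46) = 1058/(799/50) = 52900/799 ≈ 66.208
Max retention: S = 1000/(52900/799) − 10 = 2700/529 in (≈ 5.104 in)
Initial abstraction Ia = S/5 = (2700/529)/5 = 540/529 ≈ 1.021 in
P = 0.760 ≤ Ia = 1.021 in: entire storm abstracted, Q = 0.

Q = 0 in ≈ 0.000 in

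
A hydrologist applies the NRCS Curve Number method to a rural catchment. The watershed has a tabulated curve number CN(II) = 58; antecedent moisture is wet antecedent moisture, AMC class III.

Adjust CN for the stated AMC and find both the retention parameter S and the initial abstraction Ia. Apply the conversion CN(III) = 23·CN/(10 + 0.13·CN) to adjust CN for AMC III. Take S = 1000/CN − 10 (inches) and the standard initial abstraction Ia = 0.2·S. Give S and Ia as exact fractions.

Adjust CN=58 to AMC III: 23·58/(10 + 0.13·58) → 1334 ÷ (877/50) = 66700/877 ≈ 76.055
Max retention: S = 1000/(66700/877) − 10 = 2100/667 in (≈ 3.148 in)
Ia = 0.2S: 0.2·3.148 = 0.630 in (exactly 420/667)

S = 2100/667 in ≈ 3.148 in; Ia = 420/667 in ≈ 0.630 in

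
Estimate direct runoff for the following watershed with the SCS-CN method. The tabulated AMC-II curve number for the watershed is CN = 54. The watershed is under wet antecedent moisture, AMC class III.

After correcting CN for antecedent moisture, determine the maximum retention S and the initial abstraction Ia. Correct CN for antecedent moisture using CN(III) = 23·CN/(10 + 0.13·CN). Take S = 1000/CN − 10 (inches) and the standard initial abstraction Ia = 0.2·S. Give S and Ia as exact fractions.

Wet (AMC III): CN(III) = 23·54/(10 + 0.13·54) = 1242/(851/50) = 2700/37 ≈ 72.973
Retention S: 1000/CN − 10 with CN=72.973 → S = 100/27 ≈ 3.704 in
Ia = 0.2S: 0.2·3.704 = 0.741 in (exactly 20/27)

S = 100/27 in ≈ 3.704 in; Ia = 20/27 in ≈ 0.741 in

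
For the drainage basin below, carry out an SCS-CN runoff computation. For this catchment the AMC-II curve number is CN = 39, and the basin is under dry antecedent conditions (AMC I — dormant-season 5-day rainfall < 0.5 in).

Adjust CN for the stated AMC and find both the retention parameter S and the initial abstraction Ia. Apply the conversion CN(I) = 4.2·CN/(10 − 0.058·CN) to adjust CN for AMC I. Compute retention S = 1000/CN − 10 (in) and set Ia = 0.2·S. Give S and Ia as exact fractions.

Dry (AMC I): CN(I) = 4.2·39/(10 − 0.058·39) = (819/5)/(3869/500) = 81900/3869 ≈ 21.168
S = 1000/(81900/3869) − 10 = 30500/819 in ≈ 37.241 in
Ia = 0.2S: 0.2·37.241 = 7.448 in (exactly 6100/819)

S = 30500/819 in ≈ 37.241 in; Ia = 6100/819 in ≈ 7.448 in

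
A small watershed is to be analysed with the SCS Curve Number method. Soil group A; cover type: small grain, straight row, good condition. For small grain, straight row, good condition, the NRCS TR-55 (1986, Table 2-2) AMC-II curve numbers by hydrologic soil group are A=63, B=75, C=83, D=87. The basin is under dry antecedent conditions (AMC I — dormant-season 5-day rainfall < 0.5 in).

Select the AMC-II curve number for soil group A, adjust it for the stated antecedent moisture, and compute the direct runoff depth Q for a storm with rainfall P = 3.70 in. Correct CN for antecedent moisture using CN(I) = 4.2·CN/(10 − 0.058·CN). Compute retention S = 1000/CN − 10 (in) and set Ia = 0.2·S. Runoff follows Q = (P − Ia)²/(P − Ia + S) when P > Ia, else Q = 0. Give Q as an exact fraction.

NRCS table: small grain, straight row, good condition, soil group A → CN(II) = 63
Dry (AMC I): CN(I) = 4.2·63/(10 − 0.058·63) = (1323/5)/(3173/500) = 132300/3173 ≈ 41.696
Retention S: 1000/CN − 10 with CN=41.696 → S = 18500/1323 ≈ 13.983 in
Ia = 0.2·(18500/1323) = 3700/1323 in ≈ 2.797 in
P − Ia = 3.700 − 2.797 = 11951/13230 ≈ 0.903 in (> 0, runoff occurs)
Runoff Q = (P−Ia)²/(P−Ia+S) = (0.903)²/(0.903+13.983) = 3860173/70423290 ≈ 0.055 in

Q = 3860173/70423290 in ≈ 0.055 in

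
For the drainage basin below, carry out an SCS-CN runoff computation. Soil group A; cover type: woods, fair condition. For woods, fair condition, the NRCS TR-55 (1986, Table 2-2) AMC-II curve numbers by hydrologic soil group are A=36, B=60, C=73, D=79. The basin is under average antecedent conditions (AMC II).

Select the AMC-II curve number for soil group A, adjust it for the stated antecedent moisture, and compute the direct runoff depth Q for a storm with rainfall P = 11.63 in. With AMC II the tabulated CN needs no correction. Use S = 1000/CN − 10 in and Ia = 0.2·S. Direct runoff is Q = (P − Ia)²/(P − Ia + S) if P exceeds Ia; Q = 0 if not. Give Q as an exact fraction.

NRCS table: woods, fair condition, soil group A → CN(II) = 36
AMC II — tabulated CN = 36 applies directly.
Max retention: S = 1000/36 − 10 = 160/9 in (≈ 17.778 in)
Ia = 0.2S: 0.2·17.778 = 3.556 in (exactly 32/9)
P − Ia = 11.630 − 3.556 = 7267/900 ≈ 8.074 in (> 0, runoff occurs)
Q: (7267/900)² ÷ (23267/900) = 52809289/20940300 in (≈ 2.522 in)

Q = 52809289/20940300 in ≈ 2.522 in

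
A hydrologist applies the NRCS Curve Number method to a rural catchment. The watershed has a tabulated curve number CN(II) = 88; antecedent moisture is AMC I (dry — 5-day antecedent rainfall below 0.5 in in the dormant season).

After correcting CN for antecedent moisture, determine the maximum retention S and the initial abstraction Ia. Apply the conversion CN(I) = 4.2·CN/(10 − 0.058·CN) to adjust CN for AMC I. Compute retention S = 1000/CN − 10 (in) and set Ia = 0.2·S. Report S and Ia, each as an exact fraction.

S = 250/77 in ≈ 3.247 in; Ia = 50/77 in ≈ 0.649 in

Adjust CN=88 to AMC I: 4.2·88/(10 − 0.058·88) → (1848/5) ÷ (612/125) = 3850/51 ≈ 75.490
Retention S: 1000/CN − 10 with CN=75.490 → S = 250/77 ≈ 3.247 in
Ia = 0.2·(250/77) = 50/77 in ≈ 0.649 in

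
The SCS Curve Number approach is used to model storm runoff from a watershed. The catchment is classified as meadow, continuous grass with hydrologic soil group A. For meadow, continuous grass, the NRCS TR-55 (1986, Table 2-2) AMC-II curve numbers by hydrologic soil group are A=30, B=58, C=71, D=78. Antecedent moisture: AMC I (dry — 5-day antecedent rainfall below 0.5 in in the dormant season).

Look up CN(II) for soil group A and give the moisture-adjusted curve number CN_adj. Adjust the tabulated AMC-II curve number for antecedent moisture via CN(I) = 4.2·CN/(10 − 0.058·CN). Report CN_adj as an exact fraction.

CN_adj = 900/59 ≈ 15.254

NRCS table: meadow, continuous grass, soil group A → CN(II) = 30
Adjust CN=30 to AMC I: 4.2·30/(10 − 0.058·30) → 126 ÷ (413/50) = 900/59 ≈ 15.254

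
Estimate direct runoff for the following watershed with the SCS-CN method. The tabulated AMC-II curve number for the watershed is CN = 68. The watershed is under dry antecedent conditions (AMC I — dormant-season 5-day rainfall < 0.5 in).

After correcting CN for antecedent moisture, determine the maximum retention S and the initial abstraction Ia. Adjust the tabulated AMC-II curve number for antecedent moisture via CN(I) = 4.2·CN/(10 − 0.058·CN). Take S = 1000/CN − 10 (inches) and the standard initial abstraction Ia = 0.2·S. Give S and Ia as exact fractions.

Dry (AMC I): CN(I) = 4.2·68/(10 − 0.058·68) = (1428/5)/(757/125) = 35700/757 ≈ 47.160
Retention S: 1000/CN − 10 with CN=47.160 → S = 4000/357 ≈ 11.204 in
Ia = 0.2·(4000/357) = 800/357 in ≈ 2.241 in

S = 4000/357 in ≈ 11.204 in; Ia = 800/357 in ≈ 2.241 in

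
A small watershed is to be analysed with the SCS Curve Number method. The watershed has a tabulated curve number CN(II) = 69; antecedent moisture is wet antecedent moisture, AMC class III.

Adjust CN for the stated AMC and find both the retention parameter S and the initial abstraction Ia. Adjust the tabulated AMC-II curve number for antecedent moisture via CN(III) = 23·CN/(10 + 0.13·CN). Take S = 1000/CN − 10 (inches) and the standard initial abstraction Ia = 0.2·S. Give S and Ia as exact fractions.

S = 3100/1587 in ≈ 1.953 in; Ia = 620/1587 in ≈ 0.391 in

CN(III) from CN(II)=69: (23·69)/(10 + 0.13·69) = 158700/1897 ≈ 83.658
S = 1000/(158700/1897) − 10 = 3100/1587 in ≈ 1.953 in
Ia = 0.2S: 0.2·1.953 = 0.391 in (exactly 620/1587)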